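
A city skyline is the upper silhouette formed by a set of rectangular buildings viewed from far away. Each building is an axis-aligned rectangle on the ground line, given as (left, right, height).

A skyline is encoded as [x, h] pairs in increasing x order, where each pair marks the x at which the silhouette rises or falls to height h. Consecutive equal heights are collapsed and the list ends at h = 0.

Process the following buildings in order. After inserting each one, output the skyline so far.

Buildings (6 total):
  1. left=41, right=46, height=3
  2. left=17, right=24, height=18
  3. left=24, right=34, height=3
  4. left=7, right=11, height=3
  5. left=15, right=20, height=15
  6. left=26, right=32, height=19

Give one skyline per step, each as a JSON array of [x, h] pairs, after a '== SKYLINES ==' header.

== SKYLINES ==
[[41,3],[46,0]]
[[17,18],[24,0],[41,3],[46,0]]
[[17,18],[24,3],[34,0],[41,3],[46,0]]
[[7,3],[11,0],[17,18],[24,3],[34,0],[41,3],[46,0]]
[[7,3],[11,0],[15,15],[17,18],[24,3],[34,0],[41,3],[46,0]]
[[7,3],[11,0],[15,15],[17,18],[24,3],[26,19],[32,3],[34,0],[41,3],[46,0]]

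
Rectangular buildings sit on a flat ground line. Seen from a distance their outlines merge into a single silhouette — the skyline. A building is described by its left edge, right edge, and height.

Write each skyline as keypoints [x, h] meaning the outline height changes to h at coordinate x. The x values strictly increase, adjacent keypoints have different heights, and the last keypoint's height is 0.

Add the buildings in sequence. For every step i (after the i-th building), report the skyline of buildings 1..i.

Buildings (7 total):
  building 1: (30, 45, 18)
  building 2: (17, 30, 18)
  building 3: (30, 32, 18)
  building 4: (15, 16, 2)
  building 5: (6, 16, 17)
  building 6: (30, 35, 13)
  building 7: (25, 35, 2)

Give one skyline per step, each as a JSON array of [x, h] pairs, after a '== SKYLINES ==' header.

== SKYLINES ==
[[30,18],[45,0]]
[[17,18],[45,0]]
[[17,18],[45,0]]
[[15,2],[16,0],[17,18],[45,0]]
[[6,17],[16,0],[17,18],[45,0]]
[[6,17],[16,0],[17,18],[45,0]]
[[6,17],[16,0],[17,18],[45,0]]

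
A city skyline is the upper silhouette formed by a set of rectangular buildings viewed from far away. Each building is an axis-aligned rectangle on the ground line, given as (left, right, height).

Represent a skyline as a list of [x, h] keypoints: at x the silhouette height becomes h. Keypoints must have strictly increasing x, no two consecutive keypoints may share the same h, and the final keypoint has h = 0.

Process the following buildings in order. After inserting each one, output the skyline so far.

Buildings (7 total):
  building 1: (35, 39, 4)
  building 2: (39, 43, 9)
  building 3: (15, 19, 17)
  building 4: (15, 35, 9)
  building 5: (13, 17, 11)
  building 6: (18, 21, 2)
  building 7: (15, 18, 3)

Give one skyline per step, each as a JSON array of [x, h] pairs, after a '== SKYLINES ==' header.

== SKYLINES ==
[[35,4],[39,0]]
[[35,4],[39,9],[43,0]]
[[15,17],[19,0],[35,4],[39,9],[43,0]]
[[15,17],[19,9],[35,4],[39,9],[43,0]]
[[13,11],[15,17],[19,9],[35,4],[39,9],[43,0]]
[[13,11],[15,17],[19,9],[35,4],[39,9],[43,0]]
[[13,11],[15,17],[19,9],[35,4],[39,9],[43,0]]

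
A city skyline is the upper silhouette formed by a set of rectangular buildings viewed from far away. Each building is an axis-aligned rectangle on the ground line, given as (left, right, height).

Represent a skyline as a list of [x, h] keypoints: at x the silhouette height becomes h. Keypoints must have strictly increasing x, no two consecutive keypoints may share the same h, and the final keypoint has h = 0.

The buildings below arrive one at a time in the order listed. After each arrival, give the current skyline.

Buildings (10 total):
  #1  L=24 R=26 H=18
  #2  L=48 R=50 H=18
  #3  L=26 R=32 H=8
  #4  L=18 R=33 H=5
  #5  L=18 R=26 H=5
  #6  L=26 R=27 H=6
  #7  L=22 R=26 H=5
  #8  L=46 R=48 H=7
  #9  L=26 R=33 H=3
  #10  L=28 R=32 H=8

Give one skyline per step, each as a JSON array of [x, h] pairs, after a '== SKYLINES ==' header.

== SKYLINES ==
[[24,18],[26,0]]
[[24,18],[26,0],[48,18],[50,0]]
[[24,18],[26,8],[32,0],[48,18],[50,0]]
[[18,5],[24,18],[26,8],[32,5],[33,0],[48,18],[50,0]]
[[18,5],[24,18],[26,8],[32,5],[33,0],[48,18],[50,0]]
[[18,5],[24,18],[26,8],[32,5],[33,0],[48,18],[50,0]]
[[18,5],[24,18],[26,8],[32,5],[33,0],[48,18],[50,0]]
[[18,5],[24,18],[26,8],[32,5],[33,0],[46,7],[48,18],[50,0]]
[[18,5],[24,18],[26,8],[32,5],[33,0],[46,7],[48,18],[50,0]]
[[18,5],[24,18],[26,8],[32,5],[33,0],[46,7],[48,18],[50,0]]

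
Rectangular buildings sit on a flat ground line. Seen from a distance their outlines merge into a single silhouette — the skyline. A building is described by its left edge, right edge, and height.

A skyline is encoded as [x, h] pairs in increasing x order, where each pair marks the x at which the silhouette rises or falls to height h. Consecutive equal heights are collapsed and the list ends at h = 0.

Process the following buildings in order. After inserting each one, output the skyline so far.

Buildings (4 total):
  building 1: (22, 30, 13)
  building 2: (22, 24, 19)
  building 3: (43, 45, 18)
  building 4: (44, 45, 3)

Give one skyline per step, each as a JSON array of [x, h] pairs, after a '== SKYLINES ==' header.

== SKYLINES ==
[[22,13],[30,0]]
[[22,19],[24,13],[30,0]]
[[22,19],[24,13],[30,0],[43,18],[45,0]]
[[22,19],[24,13],[30,0],[43,18],[45,0]]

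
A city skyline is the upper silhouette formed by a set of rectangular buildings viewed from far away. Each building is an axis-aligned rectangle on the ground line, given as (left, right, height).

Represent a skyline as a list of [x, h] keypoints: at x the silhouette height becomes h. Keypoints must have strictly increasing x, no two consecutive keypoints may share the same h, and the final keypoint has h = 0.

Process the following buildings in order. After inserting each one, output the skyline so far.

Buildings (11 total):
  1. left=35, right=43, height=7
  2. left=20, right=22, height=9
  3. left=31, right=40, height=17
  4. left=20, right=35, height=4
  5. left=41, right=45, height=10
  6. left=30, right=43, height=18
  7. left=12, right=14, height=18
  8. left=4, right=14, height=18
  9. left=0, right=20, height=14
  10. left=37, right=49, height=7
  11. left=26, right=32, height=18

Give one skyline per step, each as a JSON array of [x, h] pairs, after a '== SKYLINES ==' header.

== SKYLINES ==
[[35,7],[43,0]]
[[20,9],[22,0],[35,7],[43,0]]
[[20,9],[22,0],[31,17],[40,7],[43,0]]
[[20,9],[22,4],[31,17],[40,7],[43,0]]
[[20,9],[22,4],[31,17],[40,7],[41,10],[45,0]]
[[20,9],[22,4],[30,18],[43,10],[45,0]]
[[12,18],[14,0],[20,9],[22,4],[30,18],[43,10],[45,0]]
[[4,18],[14,0],[20,9],[22,4],[30,18],[43,10],[45,0]]
[[0,14],[4,18],[14,14],[20,9],[22,4],[30,18],[43,10],[45,0]]
[[0,14],[4,18],[14,14],[20,9],[22,4],[30,18],[43,10],[45,7],[49,0]]
[[0,14],[4,18],[14,14],[20,9],[22,4],[26,18],[43,10],[45,7],[49,0]]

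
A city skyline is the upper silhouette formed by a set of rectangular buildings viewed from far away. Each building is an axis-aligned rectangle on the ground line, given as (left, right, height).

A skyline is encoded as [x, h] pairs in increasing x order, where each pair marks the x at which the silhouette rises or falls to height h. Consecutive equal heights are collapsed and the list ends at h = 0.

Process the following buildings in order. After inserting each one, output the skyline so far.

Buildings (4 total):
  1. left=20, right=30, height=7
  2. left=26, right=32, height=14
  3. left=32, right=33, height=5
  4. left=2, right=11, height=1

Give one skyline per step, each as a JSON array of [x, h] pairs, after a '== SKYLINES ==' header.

== SKYLINES ==
[[20,7],[30,0]]
[[20,7],[26,14],[32,0]]
[[20,7],[26,14],[32,5],[33,0]]
[[2,1],[11,0],[20,7],[26,14],[32,5],[33,0]]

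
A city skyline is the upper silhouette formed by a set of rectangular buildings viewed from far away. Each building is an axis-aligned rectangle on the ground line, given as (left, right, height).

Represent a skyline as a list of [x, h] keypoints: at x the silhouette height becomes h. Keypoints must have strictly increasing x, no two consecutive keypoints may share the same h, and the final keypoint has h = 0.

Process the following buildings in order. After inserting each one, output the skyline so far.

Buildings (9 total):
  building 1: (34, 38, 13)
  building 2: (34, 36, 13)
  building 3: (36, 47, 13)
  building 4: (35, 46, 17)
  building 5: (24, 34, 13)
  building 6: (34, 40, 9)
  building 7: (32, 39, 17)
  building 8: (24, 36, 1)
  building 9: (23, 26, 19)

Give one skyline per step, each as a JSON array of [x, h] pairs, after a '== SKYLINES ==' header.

== SKYLINES ==
[[34,13],[38,0]]
[[34,13],[38,0]]
[[34,13],[47,0]]
[[34,13],[35,17],[46,13],[47,0]]
[[24,13],[35,17],[46,13],[47,0]]
[[24,13],[35,17],[46,13],[47,0]]
[[24,13],[32,17],[46,13],[47,0]]
[[24,13],[32,17],[46,13],[47,0]]
[[23,19],[26,13],[32,17],[46,13],[47,0]]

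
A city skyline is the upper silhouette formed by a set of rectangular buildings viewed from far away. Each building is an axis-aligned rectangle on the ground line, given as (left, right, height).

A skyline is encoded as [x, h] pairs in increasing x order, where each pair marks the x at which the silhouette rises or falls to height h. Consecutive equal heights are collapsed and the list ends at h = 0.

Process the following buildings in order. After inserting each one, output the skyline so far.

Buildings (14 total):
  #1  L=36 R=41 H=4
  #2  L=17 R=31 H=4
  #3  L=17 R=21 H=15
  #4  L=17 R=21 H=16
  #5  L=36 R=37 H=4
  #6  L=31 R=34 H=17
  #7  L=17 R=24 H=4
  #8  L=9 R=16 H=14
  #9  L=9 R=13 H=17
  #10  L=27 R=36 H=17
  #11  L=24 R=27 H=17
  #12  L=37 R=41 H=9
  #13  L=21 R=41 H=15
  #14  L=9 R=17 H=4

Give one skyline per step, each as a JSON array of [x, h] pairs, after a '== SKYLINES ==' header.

== SKYLINES ==
[[36,4],[41,0]]
[[17,4],[31,0],[36,4],[41,0]]
[[17,15],[21,4],[31,0],[36,4],[41,0]]
[[17,16],[21,4],[31,0],[36,4],[41,0]]
[[17,16],[21,4],[31,0],[36,4],[41,0]]
[[17,16],[21,4],[31,17],[34,0],[36,4],[41,0]]
[[17,16],[21,4],[31,17],[34,0],[36,4],[41,0]]
[[9,14],[16,0],[17,16],[21,4],[31,17],[34,0],[36,4],[41,0]]
[[9,17],[13,14],[16,0],[17,16],[21,4],[31,17],[34,0],[36,4],[41,0]]
[[9,17],[13,14],[16,0],[17,16],[21,4],[27,17],[36,4],[41,0]]
[[9,17],[13,14],[16,0],[17,16],[21,4],[24,17],[36,4],[41,0]]
[[9,17],[13,14],[16,0],[17,16],[21,4],[24,17],[36,4],[37,9],[41,0]]
[[9,17],[13,14],[16,0],[17,16],[21,15],[24,17],[36,15],[41,0]]
[[9,17],[13,14],[16,4],[17,16],[21,15],[24,17],[36,15],[41,0]]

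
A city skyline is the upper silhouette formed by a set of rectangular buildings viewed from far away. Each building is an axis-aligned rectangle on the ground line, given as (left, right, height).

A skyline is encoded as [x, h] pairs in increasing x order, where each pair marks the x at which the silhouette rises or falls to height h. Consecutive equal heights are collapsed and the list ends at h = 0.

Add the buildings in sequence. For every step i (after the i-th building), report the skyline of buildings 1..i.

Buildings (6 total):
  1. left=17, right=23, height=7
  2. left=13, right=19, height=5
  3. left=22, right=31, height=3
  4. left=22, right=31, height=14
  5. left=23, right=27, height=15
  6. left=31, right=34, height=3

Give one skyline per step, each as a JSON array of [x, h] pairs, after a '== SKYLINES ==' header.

== SKYLINES ==
[[17,7],[23,0]]
[[13,5],[17,7],[23,0]]
[[13,5],[17,7],[23,3],[31,0]]
[[13,5],[17,7],[22,14],[31,0]]
[[13,5],[17,7],[22,14],[23,15],[27,14],[31,0]]
[[13,5],[17,7],[22,14],[23,15],[27,14],[31,3],[34,0]]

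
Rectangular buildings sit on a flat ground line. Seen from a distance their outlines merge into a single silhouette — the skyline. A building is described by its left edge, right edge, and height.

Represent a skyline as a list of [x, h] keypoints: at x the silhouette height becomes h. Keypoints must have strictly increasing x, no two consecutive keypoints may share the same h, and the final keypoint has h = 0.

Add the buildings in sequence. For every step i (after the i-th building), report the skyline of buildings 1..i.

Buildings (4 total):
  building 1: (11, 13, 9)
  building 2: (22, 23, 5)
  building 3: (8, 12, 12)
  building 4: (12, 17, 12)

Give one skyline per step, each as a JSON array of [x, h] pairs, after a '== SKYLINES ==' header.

== SKYLINES ==
[[11,9],[13,0]]
[[11,9],[13,0],[22,5],[23,0]]
[[8,12],[12,9],[13,0],[22,5],[23,0]]
[[8,12],[17,0],[22,5],[23,0]]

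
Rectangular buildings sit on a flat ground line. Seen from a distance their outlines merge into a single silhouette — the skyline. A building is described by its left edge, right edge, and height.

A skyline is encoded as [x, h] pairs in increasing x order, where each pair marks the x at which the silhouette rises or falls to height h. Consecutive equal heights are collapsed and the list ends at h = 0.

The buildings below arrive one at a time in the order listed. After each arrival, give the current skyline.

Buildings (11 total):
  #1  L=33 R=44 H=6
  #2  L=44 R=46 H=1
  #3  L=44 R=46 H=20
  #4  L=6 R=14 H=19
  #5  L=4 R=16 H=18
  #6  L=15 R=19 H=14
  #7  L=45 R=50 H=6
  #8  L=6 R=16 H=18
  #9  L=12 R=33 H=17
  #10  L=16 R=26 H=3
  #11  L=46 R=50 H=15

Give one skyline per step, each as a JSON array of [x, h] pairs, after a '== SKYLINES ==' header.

== SKYLINES ==
[[33,6],[44,0]]
[[33,6],[44,1],[46,0]]
[[33,6],[44,20],[46,0]]
[[6,19],[14,0],[33,6],[44,20],[46,0]]
[[4,18],[6,19],[14,18],[16,0],[33,6],[44,20],[46,0]]
[[4,18],[6,19],[14,18],[16,14],[19,0],[33,6],[44,20],[46,0]]
[[4,18],[6,19],[14,18],[16,14],[19,0],[33,6],[44,20],[46,6],[50,0]]
[[4,18],[6,19],[14,18],[16,14],[19,0],[33,6],[44,20],[46,6],[50,0]]
[[4,18],[6,19],[14,18],[16,17],[33,6],[44,20],[46,6],[50,0]]
[[4,18],[6,19],[14,18],[16,17],[33,6],[44,20],[46,6],[50,0]]
[[4,18],[6,19],[14,18],[16,17],[33,6],[44,20],[46,15],[50,0]]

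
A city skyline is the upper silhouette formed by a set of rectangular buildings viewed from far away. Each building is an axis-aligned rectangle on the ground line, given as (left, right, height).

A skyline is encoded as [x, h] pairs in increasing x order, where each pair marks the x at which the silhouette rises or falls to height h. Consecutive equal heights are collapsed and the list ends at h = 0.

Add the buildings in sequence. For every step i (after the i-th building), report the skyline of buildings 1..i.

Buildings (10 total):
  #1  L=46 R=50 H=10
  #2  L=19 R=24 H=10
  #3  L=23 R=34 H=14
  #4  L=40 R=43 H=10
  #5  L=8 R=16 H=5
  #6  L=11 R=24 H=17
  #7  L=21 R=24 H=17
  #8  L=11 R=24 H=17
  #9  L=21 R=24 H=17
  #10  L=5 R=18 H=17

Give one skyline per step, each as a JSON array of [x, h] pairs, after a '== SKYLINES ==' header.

== SKYLINES ==
[[46,10],[50,0]]
[[19,10],[24,0],[46,10],[50,0]]
[[19,10],[23,14],[34,0],[46,10],[50,0]]
[[19,10],[23,14],[34,0],[40,10],[43,0],[46,10],[50,0]]
[[8,5],[16,0],[19,10],[23,14],[34,0],[40,10],[43,0],[46,10],[50,0]]
[[8,5],[11,17],[24,14],[34,0],[40,10],[43,0],[46,10],[50,0]]
[[8,5],[11,17],[24,14],[34,0],[40,10],[43,0],[46,10],[50,0]]
[[8,5],[11,17],[24,14],[34,0],[40,10],[43,0],[46,10],[50,0]]
[[8,5],[11,17],[24,14],[34,0],[40,10],[43,0],[46,10],[50,0]]
[[5,17],[24,14],[34,0],[40,10],[43,0],[46,10],[50,0]]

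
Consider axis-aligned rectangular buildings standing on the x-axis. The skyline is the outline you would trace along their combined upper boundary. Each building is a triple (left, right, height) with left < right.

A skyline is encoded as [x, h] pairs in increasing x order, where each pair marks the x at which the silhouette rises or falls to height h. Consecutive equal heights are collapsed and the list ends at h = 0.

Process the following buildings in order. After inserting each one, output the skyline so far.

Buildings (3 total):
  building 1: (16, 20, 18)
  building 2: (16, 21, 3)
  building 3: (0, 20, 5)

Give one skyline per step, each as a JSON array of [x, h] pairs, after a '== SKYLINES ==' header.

== SKYLINES ==
[[16,18],[20,0]]
[[16,18],[20,3],[21,0]]
[[0,5],[16,18],[20,3],[21,0]]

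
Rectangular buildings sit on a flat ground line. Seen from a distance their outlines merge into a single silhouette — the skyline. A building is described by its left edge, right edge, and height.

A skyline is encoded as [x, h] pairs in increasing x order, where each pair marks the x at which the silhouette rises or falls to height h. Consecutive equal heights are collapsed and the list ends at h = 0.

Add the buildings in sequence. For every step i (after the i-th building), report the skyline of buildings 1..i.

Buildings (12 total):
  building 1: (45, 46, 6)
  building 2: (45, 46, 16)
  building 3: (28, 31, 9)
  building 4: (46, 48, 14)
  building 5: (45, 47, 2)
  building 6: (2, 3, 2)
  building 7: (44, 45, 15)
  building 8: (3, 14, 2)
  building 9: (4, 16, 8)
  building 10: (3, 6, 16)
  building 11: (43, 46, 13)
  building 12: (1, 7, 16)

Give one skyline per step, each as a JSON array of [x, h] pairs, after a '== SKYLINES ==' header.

== SKYLINES ==
[[45,6],[46,0]]
[[45,16],[46,0]]
[[28,9],[31,0],[45,16],[46,0]]
[[28,9],[31,0],[45,16],[46,14],[48,0]]
[[28,9],[31,0],[45,16],[46,14],[48,0]]
[[2,2],[3,0],[28,9],[31,0],[45,16],[46,14],[48,0]]
[[2,2],[3,0],[28,9],[31,0],[44,15],[45,16],[46,14],[48,0]]
[[2,2],[14,0],[28,9],[31,0],[44,15],[45,16],[46,14],[48,0]]
[[2,2],[4,8],[16,0],[28,9],[31,0],[44,15],[45,16],[46,14],[48,0]]
[[2,2],[3,16],[6,8],[16,0],[28,9],[31,0],[44,15],[45,16],[46,14],[48,0]]
[[2,2],[3,16],[6,8],[16,0],[28,9],[31,0],[43,13],[44,15],[45,16],[46,14],[48,0]]
[[1,16],[7,8],[16,0],[28,9],[31,0],[43,13],[44,15],[45,16],[46,14],[48,0]]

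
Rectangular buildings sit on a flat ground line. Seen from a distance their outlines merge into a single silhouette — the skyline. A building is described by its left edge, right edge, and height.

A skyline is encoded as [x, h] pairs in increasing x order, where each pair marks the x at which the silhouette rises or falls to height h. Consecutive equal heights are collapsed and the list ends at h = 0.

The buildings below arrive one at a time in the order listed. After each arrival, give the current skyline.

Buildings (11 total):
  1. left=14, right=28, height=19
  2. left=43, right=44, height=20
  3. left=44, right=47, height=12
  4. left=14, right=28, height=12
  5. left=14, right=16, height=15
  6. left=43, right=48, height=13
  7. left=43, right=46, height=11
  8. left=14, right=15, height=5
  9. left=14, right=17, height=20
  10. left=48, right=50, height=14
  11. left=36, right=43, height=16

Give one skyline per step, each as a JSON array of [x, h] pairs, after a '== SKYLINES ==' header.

== SKYLINES ==
[[14,19],[28,0]]
[[14,19],[28,0],[43,20],[44,0]]
[[14,19],[28,0],[43,20],[44,12],[47,0]]
[[14,19],[28,0],[43,20],[44,12],[47,0]]
[[14,19],[28,0],[43,20],[44,12],[47,0]]
[[14,19],[28,0],[43,20],[44,13],[48,0]]
[[14,19],[28,0],[43,20],[44,13],[48,0]]
[[14,19],[28,0],[43,20],[44,13],[48,0]]
[[14,20],[17,19],[28,0],[43,20],[44,13],[48,0]]
[[14,20],[17,19],[28,0],[43,20],[44,13],[48,14],[50,0]]
[[14,20],[17,19],[28,0],[36,16],[43,20],[44,13],[48,14],[50,0]]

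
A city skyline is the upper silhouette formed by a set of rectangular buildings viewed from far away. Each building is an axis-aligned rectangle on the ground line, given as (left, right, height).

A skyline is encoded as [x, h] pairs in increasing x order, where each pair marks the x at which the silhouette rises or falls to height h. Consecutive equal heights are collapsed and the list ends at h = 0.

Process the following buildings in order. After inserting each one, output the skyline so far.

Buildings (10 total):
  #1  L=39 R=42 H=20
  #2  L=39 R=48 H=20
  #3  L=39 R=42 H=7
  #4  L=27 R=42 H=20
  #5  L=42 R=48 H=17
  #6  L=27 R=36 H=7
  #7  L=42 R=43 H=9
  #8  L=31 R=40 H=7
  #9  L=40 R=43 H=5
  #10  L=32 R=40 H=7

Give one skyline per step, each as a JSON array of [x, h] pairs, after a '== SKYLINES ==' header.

== SKYLINES ==
[[39,20],[42,0]]
[[39,20],[48,0]]
[[39,20],[48,0]]
[[27,20],[48,0]]
[[27,20],[48,0]]
[[27,20],[48,0]]
[[27,20],[48,0]]
[[27,20],[48,0]]
[[27,20],[48,0]]
[[27,20],[48,0]]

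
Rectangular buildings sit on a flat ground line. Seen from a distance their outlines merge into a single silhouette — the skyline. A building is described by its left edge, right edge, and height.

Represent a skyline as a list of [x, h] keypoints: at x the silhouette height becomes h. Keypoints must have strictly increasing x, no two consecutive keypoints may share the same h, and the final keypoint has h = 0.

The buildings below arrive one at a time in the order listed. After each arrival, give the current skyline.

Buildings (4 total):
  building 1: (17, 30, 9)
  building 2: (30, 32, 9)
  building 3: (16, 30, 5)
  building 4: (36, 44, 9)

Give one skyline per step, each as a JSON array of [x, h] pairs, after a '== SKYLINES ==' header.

== SKYLINES ==
[[17,9],[30,0]]
[[17,9],[32,0]]
[[16,5],[17,9],[32,0]]
[[16,5],[17,9],[32,0],[36,9],[44,0]]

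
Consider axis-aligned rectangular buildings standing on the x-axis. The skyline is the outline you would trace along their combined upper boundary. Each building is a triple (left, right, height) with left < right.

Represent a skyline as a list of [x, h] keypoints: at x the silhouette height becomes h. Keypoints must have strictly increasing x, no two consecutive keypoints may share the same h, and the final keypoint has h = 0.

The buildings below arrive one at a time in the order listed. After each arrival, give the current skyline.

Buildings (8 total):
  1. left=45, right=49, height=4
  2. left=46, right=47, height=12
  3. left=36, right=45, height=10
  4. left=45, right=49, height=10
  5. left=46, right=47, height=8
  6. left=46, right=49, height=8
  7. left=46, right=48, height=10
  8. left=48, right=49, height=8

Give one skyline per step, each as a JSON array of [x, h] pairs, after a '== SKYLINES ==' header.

== SKYLINES ==
[[45,4],[49,0]]
[[45,4],[46,12],[47,4],[49,0]]
[[36,10],[45,4],[46,12],[47,4],[49,0]]
[[36,10],[46,12],[47,10],[49,0]]
[[36,10],[46,12],[47,10],[49,0]]
[[36,10],[46,12],[47,10],[49,0]]
[[36,10],[46,12],[47,10],[49,0]]
[[36,10],[46,12],[47,10],[49,0]]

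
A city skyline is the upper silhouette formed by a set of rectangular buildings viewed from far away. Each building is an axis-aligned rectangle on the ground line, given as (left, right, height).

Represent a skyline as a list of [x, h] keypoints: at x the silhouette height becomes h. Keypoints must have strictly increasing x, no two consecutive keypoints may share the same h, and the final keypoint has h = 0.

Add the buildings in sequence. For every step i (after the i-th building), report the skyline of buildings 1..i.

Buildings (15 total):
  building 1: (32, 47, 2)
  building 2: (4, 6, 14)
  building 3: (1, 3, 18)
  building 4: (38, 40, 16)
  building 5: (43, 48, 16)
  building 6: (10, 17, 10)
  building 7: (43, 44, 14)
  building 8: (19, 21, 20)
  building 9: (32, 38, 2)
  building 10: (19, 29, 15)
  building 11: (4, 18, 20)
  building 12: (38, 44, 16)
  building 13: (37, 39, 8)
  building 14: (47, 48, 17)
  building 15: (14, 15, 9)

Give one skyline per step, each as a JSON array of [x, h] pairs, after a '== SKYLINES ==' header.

== SKYLINES ==
[[32,2],[47,0]]
[[4,14],[6,0],[32,2],[47,0]]
[[1,18],[3,0],[4,14],[6,0],[32,2],[47,0]]
[[1,18],[3,0],[4,14],[6,0],[32,2],[38,16],[40,2],[47,0]]
[[1,18],[3,0],[4,14],[6,0],[32,2],[38,16],[40,2],[43,16],[48,0]]
[[1,18],[3,0],[4,14],[6,0],[10,10],[17,0],[32,2],[38,16],[40,2],[43,16],[48,0]]
[[1,18],[3,0],[4,14],[6,0],[10,10],[17,0],[32,2],[38,16],[40,2],[43,16],[48,0]]
[[1,18],[3,0],[4,14],[6,0],[10,10],[17,0],[19,20],[21,0],[32,2],[38,16],[40,2],[43,16],[48,0]]
[[1,18],[3,0],[4,14],[6,0],[10,10],[17,0],[19,20],[21,0],[32,2],[38,16],[40,2],[43,16],[48,0]]
[[1,18],[3,0],[4,14],[6,0],[10,10],[17,0],[19,20],[21,15],[29,0],[32,2],[38,16],[40,2],[43,16],[48,0]]
[[1,18],[3,0],[4,20],[18,0],[19,20],[21,15],[29,0],[32,2],[38,16],[40,2],[43,16],[48,0]]
[[1,18],[3,0],[4,20],[18,0],[19,20],[21,15],[29,0],[32,2],[38,16],[48,0]]
[[1,18],[3,0],[4,20],[18,0],[19,20],[21,15],[29,0],[32,2],[37,8],[38,16],[48,0]]
[[1,18],[3,0],[4,20],[18,0],[19,20],[21,15],[29,0],[32,2],[37,8],[38,16],[47,17],[48,0]]
[[1,18],[3,0],[4,20],[18,0],[19,20],[21,15],[29,0],[32,2],[37,8],[38,16],[47,17],[48,0]]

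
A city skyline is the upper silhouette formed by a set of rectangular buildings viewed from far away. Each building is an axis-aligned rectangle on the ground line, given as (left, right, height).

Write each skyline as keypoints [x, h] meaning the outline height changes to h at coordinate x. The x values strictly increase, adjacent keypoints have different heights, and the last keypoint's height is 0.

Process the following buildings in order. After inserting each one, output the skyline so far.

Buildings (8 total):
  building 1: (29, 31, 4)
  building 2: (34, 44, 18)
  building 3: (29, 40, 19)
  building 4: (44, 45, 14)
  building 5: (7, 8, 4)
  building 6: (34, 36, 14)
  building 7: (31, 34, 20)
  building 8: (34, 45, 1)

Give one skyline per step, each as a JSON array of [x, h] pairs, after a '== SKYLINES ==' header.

== SKYLINES ==
[[29,4],[31,0]]
[[29,4],[31,0],[34,18],[44,0]]
[[29,19],[40,18],[44,0]]
[[29,19],[40,18],[44,14],[45,0]]
[[7,4],[8,0],[29,19],[40,18],[44,14],[45,0]]
[[7,4],[8,0],[29,19],[40,18],[44,14],[45,0]]
[[7,4],[8,0],[29,19],[31,20],[34,19],[40,18],[44,14],[45,0]]
[[7,4],[8,0],[29,19],[31,20],[34,19],[40,18],[44,14],[45,0]]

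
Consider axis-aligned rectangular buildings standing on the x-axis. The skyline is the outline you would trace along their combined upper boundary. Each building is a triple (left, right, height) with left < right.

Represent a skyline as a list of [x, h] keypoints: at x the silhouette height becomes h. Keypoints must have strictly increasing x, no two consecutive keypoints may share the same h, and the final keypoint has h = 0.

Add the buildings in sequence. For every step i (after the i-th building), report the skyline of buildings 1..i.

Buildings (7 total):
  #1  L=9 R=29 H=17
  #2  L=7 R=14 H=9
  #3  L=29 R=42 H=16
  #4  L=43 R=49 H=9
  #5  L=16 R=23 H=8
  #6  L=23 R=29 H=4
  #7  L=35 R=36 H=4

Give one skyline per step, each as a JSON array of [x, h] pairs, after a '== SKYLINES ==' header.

== SKYLINES ==
[[9,17],[29,0]]
[[7,9],[9,17],[29,0]]
[[7,9],[9,17],[29,16],[42,0]]
[[7,9],[9,17],[29,16],[42,0],[43,9],[49,0]]
[[7,9],[9,17],[29,16],[42,0],[43,9],[49,0]]
[[7,9],[9,17],[29,16],[42,0],[43,9],[49,0]]
[[7,9],[9,17],[29,16],[42,0],[43,9],[49,0]]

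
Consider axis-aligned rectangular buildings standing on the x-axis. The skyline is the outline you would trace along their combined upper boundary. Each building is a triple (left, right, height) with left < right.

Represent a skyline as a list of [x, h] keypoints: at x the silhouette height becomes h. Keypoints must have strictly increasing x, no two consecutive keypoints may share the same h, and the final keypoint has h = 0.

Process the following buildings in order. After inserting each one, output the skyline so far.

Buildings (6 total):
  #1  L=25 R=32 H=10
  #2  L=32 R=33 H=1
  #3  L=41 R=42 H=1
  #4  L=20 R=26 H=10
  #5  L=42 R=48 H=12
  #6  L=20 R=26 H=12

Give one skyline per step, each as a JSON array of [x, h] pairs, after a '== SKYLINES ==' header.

== SKYLINES ==
[[25,10],[32,0]]
[[25,10],[32,1],[33,0]]
[[25,10],[32,1],[33,0],[41,1],[42,0]]
[[20,10],[32,1],[33,0],[41,1],[42,0]]
[[20,10],[32,1],[33,0],[41,1],[42,12],[48,0]]
[[20,12],[26,10],[32,1],[33,0],[41,1],[42,12],[48,0]]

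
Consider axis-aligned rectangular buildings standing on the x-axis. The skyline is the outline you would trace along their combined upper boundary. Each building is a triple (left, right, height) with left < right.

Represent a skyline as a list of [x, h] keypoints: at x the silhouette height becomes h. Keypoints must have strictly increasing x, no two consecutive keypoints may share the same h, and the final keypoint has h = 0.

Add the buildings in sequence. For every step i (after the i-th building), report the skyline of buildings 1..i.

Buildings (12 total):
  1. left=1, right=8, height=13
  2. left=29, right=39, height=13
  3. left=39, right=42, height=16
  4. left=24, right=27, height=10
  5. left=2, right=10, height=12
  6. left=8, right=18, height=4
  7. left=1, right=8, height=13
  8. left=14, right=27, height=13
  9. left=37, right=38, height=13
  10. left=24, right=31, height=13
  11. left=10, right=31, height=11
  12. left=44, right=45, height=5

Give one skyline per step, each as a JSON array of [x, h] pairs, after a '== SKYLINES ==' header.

== SKYLINES ==
[[1,13],[8,0]]
[[1,13],[8,0],[29,13],[39,0]]
[[1,13],[8,0],[29,13],[39,16],[42,0]]
[[1,13],[8,0],[24,10],[27,0],[29,13],[39,16],[42,0]]
[[1,13],[8,12],[10,0],[24,10],[27,0],[29,13],[39,16],[42,0]]
[[1,13],[8,12],[10,4],[18,0],[24,10],[27,0],[29,13],[39,16],[42,0]]
[[1,13],[8,12],[10,4],[18,0],[24,10],[27,0],[29,13],[39,16],[42,0]]
[[1,13],[8,12],[10,4],[14,13],[27,0],[29,13],[39,16],[42,0]]
[[1,13],[8,12],[10,4],[14,13],[27,0],[29,13],[39,16],[42,0]]
[[1,13],[8,12],[10,4],[14,13],[39,16],[42,0]]
[[1,13],[8,12],[10,11],[14,13],[39,16],[42,0]]
[[1,13],[8,12],[10,11],[14,13],[39,16],[42,0],[44,5],[45,0]]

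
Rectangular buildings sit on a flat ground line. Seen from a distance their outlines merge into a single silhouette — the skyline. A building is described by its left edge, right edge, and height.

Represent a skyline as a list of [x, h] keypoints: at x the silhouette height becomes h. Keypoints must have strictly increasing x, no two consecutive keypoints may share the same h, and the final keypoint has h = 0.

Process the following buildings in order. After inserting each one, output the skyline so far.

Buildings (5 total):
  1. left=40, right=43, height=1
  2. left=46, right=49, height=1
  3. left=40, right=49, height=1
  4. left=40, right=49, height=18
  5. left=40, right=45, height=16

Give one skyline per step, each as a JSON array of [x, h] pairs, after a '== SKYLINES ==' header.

== SKYLINES ==
[[40,1],[43,0]]
[[40,1],[43,0],[46,1],[49,0]]
[[40,1],[49,0]]
[[40,18],[49,0]]
[[40,18],[49,0]]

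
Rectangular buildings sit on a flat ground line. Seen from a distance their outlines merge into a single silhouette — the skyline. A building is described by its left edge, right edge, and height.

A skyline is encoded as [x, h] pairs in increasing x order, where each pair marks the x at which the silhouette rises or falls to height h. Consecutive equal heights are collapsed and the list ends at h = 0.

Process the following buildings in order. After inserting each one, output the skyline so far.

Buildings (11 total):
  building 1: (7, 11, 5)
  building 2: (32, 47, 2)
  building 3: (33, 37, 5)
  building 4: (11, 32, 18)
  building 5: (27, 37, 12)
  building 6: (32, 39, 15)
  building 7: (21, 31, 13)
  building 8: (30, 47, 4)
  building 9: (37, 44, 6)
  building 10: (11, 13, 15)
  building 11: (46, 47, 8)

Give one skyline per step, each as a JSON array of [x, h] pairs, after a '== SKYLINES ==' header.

== SKYLINES ==
[[7,5],[11,0]]
[[7,5],[11,0],[32,2],[47,0]]
[[7,5],[11,0],[32,2],[33,5],[37,2],[47,0]]
[[7,5],[11,18],[32,2],[33,5],[37,2],[47,0]]
[[7,5],[11,18],[32,12],[37,2],[47,0]]
[[7,5],[11,18],[32,15],[39,2],[47,0]]
[[7,5],[11,18],[32,15],[39,2],[47,0]]
[[7,5],[11,18],[32,15],[39,4],[47,0]]
[[7,5],[11,18],[32,15],[39,6],[44,4],[47,0]]
[[7,5],[11,18],[32,15],[39,6],[44,4],[47,0]]
[[7,5],[11,18],[32,15],[39,6],[44,4],[46,8],[47,0]]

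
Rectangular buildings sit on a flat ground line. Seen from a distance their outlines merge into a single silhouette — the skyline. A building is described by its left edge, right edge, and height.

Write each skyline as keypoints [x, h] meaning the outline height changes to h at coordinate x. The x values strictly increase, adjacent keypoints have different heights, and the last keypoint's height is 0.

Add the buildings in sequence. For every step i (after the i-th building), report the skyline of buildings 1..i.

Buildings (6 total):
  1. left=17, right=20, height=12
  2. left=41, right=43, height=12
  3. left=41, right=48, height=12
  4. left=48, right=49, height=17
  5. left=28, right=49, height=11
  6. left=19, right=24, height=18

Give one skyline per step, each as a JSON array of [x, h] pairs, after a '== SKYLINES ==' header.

== SKYLINES ==
[[17,12],[20,0]]
[[17,12],[20,0],[41,12],[43,0]]
[[17,12],[20,0],[41,12],[48,0]]
[[17,12],[20,0],[41,12],[48,17],[49,0]]
[[17,12],[20,0],[28,11],[41,12],[48,17],[49,0]]
[[17,12],[19,18],[24,0],[28,11],[41,12],[48,17],[49,0]]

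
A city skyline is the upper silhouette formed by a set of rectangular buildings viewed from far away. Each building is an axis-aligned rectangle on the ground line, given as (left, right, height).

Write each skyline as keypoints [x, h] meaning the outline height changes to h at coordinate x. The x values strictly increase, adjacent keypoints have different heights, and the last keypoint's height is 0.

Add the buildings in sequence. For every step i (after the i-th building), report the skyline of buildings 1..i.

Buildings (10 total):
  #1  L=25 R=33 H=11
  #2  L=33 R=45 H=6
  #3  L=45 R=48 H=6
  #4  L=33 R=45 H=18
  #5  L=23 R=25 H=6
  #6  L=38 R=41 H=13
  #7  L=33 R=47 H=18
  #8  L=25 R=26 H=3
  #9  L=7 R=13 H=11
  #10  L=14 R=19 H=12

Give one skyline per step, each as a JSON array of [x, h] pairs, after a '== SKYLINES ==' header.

== SKYLINES ==
[[25,11],[33,0]]
[[25,11],[33,6],[45,0]]
[[25,11],[33,6],[48,0]]
[[25,11],[33,18],[45,6],[48,0]]
[[23,6],[25,11],[33,18],[45,6],[48,0]]
[[23,6],[25,11],[33,18],[45,6],[48,0]]
[[23,6],[25,11],[33,18],[47,6],[48,0]]
[[23,6],[25,11],[33,18],[47,6],[48,0]]
[[7,11],[13,0],[23,6],[25,11],[33,18],[47,6],[48,0]]
[[7,11],[13,0],[14,12],[19,0],[23,6],[25,11],[33,18],[47,6],[48,0]]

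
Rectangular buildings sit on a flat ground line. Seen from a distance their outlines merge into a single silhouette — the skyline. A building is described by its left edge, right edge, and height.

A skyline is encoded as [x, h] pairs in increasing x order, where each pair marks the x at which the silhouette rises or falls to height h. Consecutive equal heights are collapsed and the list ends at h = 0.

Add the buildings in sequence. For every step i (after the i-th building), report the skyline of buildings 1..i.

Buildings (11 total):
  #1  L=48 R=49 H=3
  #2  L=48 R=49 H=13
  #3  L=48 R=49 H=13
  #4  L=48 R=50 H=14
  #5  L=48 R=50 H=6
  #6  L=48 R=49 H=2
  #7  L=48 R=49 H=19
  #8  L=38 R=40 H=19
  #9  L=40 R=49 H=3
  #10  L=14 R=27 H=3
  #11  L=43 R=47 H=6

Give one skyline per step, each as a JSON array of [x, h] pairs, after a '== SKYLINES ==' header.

== SKYLINES ==
[[48,3],[49,0]]
[[48,13],[49,0]]
[[48,13],[49,0]]
[[48,14],[50,0]]
[[48,14],[50,0]]
[[48,14],[50,0]]
[[48,19],[49,14],[50,0]]
[[38,19],[40,0],[48,19],[49,14],[50,0]]
[[38,19],[40,3],[48,19],[49,14],[50,0]]
[[14,3],[27,0],[38,19],[40,3],[48,19],[49,14],[50,0]]
[[14,3],[27,0],[38,19],[40,3],[43,6],[47,3],[48,19],[49,14],[50,0]]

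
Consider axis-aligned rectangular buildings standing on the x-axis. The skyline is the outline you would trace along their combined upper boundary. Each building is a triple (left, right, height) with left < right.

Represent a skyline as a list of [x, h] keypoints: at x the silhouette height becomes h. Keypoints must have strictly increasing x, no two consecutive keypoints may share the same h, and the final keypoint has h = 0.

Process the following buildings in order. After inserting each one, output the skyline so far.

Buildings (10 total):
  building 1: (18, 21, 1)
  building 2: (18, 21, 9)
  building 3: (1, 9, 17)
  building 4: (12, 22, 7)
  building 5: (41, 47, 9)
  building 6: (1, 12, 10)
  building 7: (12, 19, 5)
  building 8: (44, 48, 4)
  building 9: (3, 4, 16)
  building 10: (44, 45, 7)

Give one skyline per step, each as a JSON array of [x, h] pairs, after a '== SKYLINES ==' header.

== SKYLINES ==
[[18,1],[21,0]]
[[18,9],[21,0]]
[[1,17],[9,0],[18,9],[21,0]]
[[1,17],[9,0],[12,7],[18,9],[21,7],[22,0]]
[[1,17],[9,0],[12,7],[18,9],[21,7],[22,0],[41,9],[47,0]]
[[1,17],[9,10],[12,7],[18,9],[21,7],[22,0],[41,9],[47,0]]
[[1,17],[9,10],[12,7],[18,9],[21,7],[22,0],[41,9],[47,0]]
[[1,17],[9,10],[12,7],[18,9],[21,7],[22,0],[41,9],[47,4],[48,0]]
[[1,17],[9,10],[12,7],[18,9],[21,7],[22,0],[41,9],[47,4],[48,0]]
[[1,17],[9,10],[12,7],[18,9],[21,7],[22,0],[41,9],[47,4],[48,0]]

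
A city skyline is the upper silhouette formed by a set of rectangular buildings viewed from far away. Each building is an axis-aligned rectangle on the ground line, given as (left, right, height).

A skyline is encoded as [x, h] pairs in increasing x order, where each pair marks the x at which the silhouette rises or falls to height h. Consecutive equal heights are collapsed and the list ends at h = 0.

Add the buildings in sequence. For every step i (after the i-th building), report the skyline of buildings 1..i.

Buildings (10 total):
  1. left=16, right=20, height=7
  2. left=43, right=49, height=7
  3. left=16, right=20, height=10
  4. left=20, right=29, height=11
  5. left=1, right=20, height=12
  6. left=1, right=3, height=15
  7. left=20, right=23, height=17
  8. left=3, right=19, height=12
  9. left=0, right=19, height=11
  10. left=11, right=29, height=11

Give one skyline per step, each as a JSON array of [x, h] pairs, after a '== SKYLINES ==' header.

== SKYLINES ==
[[16,7],[20,0]]
[[16,7],[20,0],[43,7],[49,0]]
[[16,10],[20,0],[43,7],[49,0]]
[[16,10],[20,11],[29,0],[43,7],[49,0]]
[[1,12],[20,11],[29,0],[43,7],[49,0]]
[[1,15],[3,12],[20,11],[29,0],[43,7],[49,0]]
[[1,15],[3,12],[20,17],[23,11],[29,0],[43,7],[49,0]]
[[1,15],[3,12],[20,17],[23,11],[29,0],[43,7],[49,0]]
[[0,11],[1,15],[3,12],[20,17],[23,11],[29,0],[43,7],[49,0]]
[[0,11],[1,15],[3,12],[20,17],[23,11],[29,0],[43,7],[49,0]]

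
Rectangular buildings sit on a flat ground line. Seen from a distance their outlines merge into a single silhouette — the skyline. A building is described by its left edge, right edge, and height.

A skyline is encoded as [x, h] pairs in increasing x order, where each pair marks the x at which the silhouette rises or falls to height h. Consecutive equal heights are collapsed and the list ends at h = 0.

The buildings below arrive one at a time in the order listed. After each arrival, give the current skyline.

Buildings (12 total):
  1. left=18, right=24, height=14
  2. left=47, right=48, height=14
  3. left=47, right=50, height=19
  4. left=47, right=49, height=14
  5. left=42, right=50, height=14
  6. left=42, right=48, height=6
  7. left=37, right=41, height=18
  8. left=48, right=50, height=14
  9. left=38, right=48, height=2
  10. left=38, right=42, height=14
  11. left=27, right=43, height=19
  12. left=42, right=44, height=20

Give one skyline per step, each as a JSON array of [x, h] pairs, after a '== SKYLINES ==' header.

== SKYLINES ==
[[18,14],[24,0]]
[[18,14],[24,0],[47,14],[48,0]]
[[18,14],[24,0],[47,19],[50,0]]
[[18,14],[24,0],[47,19],[50,0]]
[[18,14],[24,0],[42,14],[47,19],[50,0]]
[[18,14],[24,0],[42,14],[47,19],[50,0]]
[[18,14],[24,0],[37,18],[41,0],[42,14],[47,19],[50,0]]
[[18,14],[24,0],[37,18],[41,0],[42,14],[47,19],[50,0]]
[[18,14],[24,0],[37,18],[41,2],[42,14],[47,19],[50,0]]
[[18,14],[24,0],[37,18],[41,14],[47,19],[50,0]]
[[18,14],[24,0],[27,19],[43,14],[47,19],[50,0]]
[[18,14],[24,0],[27,19],[42,20],[44,14],[47,19],[50,0]]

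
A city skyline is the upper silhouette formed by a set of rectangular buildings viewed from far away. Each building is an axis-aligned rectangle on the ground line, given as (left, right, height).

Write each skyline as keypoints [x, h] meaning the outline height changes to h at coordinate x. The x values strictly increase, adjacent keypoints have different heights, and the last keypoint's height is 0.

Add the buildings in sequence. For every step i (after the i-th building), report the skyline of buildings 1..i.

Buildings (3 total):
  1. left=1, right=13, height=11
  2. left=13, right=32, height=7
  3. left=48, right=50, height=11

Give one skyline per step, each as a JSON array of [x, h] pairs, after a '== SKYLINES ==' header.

== SKYLINES ==
[[1,11],[13,0]]
[[1,11],[13,7],[32,0]]
[[1,11],[13,7],[32,0],[48,11],[50,0]]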